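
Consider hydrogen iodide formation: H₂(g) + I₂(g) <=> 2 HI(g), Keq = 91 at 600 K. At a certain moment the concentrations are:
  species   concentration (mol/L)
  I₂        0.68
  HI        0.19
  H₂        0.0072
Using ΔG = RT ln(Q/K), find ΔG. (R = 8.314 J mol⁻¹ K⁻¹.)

Q = [HI]² / ([H₂]·[I₂]) = (0.19)² / ((0.0072)·(0.68)) = 7.37
ΔG = RT ln(Q/Keq) = (8.314 J mol⁻¹ K⁻¹)(600 K) × ln(7.37/91)
   = (4.988 kJ/mol)(-2.513) = -12.5 kJ/mol
ΔG < 0, so the forward reaction is spontaneous (proceeds forward).

ΔG = -12.5 kJ/mol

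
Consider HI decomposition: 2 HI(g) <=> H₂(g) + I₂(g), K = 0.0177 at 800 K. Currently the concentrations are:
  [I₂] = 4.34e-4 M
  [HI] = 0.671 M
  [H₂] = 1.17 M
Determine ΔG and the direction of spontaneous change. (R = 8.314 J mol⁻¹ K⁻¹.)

ΔG = -18.3 kJ/mol; the forward reaction is spontaneous

Q = [H₂]·[I₂] / [HI]² = (1.17)·(4.34e-4) / (0.671)² = 0.00113
ΔG = RT ln(Q/K) = (8.314 J mol⁻¹ K⁻¹)(800 K) × ln(0.00113/0.0177)
   = (6.651 kJ/mol)(-2.751) = -18.3 kJ/mol
ΔG < 0, so the forward reaction is spontaneous (proceeds forward).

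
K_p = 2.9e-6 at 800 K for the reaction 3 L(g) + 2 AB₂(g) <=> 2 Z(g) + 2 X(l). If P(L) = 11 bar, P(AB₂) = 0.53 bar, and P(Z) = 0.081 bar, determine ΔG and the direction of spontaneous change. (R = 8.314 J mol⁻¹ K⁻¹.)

(X is a pure liquid — omitted from Q_p.)
Q_p = P(Z)² / (P(L)³·P(AB₂)²) = (0.081)² / ((11)³·(0.53)²) = 1.75e-5
ΔG = RT ln(Q_p/K_p) = (8.314 J mol⁻¹ K⁻¹)(800 K) × ln(1.75e-5/2.9e-6)
   = (6.651 kJ/mol)(1.797) = 12.0 kJ/mol
ΔG > 0, so the forward reaction is non-spontaneous (proceeds in reverse).

ΔG = 12.0 kJ/mol; the forward reaction is non-spontaneous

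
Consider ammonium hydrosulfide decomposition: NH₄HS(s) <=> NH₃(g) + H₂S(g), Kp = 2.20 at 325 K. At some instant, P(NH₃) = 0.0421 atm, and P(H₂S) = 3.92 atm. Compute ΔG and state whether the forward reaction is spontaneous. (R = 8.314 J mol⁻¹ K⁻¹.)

(NH₄HS is a pure solid — omitted from Qp.)
Qp = P(NH₃)·P(H₂S) = (0.0421)·(3.92) = 0.165
ΔG = RT ln(Qp/Kp) = (8.314 J mol⁻¹ K⁻¹)(325 K) × ln(0.165/2.20)
   = (2.702 kJ/mol)(-2.590) = -7.00 kJ/mol
ΔG < 0, so the forward reaction is spontaneous (proceeds forward).

ΔG = -7.00 kJ/mol; the forward reaction is spontaneous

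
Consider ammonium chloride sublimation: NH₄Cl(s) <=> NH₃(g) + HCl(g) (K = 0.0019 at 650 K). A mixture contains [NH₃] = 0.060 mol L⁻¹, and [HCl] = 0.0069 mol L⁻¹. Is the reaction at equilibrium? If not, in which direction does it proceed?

(NH₄Cl is a pure solid — omitted from Q.)
Q = [NH₃]·[HCl] = (0.060)·(0.0069) = 4.1×10⁻⁴
Q = 4.1×10⁻⁴ < K = 0.0019, so the forward reaction proceeds.

forward (toward products)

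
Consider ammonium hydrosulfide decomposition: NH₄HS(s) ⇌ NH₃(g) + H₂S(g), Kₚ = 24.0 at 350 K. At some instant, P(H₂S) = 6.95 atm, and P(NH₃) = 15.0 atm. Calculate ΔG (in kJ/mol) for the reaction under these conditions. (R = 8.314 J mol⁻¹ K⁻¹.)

ΔG = 4.27 kJ/mol

(NH₄HS is a pure solid — omitted from Qₚ.)
Qₚ = P(NH₃)·P(H₂S) = (15.0)·(6.95) = 104
ΔG = RT ln(Qₚ/Kₚ) = (8.314 J mol⁻¹ K⁻¹)(350 K) × ln(104/24.0)
   = (2.910 kJ/mol)(1.466) = 4.27 kJ/mol
ΔG > 0, so the forward reaction is non-spontaneous (proceeds in reverse).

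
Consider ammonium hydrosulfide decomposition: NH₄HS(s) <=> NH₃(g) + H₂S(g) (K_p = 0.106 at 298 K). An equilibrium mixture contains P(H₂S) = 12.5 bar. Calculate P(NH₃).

P(NH₃) = 0.00848 bar

(NH₄HS is a pure solid — omitted from K_p.)
At equilibrium, K_p = P(NH₃)·P(H₂S) = 0.106.
(P(NH₃))·(12.5) = 0.106
P(NH₃) = 0.00848 bar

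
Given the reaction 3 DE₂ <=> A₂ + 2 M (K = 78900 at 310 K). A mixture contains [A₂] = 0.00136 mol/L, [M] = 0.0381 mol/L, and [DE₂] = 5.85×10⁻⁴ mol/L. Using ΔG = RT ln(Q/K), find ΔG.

Q = [A₂]·[M]² / [DE₂]³ = (0.00136)·(0.0381)² / (5.85×10⁻⁴)³ = 9860
ΔG = RT ln(Q/K) = (8.314 J mol⁻¹ K⁻¹)(310 K) × ln(9860/78900)
   = (2.577 kJ/mol)(-2.080) = -5.36 kJ/mol
ΔG < 0, so the forward reaction is spontaneous (proceeds forward).

ΔG = -5.36 kJ/mol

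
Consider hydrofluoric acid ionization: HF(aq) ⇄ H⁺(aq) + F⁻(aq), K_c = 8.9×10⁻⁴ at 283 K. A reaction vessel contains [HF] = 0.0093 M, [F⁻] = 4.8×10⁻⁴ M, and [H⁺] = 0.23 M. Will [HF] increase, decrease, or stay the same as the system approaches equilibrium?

Q_c = [H⁺]·[F⁻] / [HF] = (0.23)·(4.8×10⁻⁴) / (0.0093) = 0.012
Q_c = 0.012 > K_c = 8.9×10⁻⁴: net reverse reaction.
HF is a reactant, so it increases.

increase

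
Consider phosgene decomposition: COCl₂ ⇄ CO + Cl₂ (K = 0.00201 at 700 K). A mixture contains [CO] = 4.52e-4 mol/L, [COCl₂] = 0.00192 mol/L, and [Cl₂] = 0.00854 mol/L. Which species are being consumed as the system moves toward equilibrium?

none (at equilibrium)

Q = [CO]·[Cl₂] / [COCl₂] = (4.52e-4)·(0.00854) / (0.00192) = 0.00201
Q = 0.00201 = K; the system is at equilibrium.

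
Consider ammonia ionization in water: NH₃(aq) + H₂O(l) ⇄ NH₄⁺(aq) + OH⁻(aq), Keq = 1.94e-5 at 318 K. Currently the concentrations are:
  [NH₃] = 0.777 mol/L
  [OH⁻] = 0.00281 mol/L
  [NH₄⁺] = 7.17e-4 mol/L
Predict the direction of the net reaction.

in the forward direction

(H₂O is a pure liquid — omitted from Q.)
Q = [NH₄⁺]·[OH⁻] / [NH₃] = (7.17e-4)·(0.00281) / (0.777) = 2.59e-6
Q = 2.59e-6 < Keq = 1.94e-5, so the forward reaction proceeds.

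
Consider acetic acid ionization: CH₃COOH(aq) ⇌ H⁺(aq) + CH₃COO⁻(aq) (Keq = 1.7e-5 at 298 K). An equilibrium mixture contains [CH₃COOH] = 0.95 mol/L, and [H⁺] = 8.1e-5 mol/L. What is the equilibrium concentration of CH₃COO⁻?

[CH₃COO⁻] = 0.20 mol/L

At equilibrium, Keq = [H⁺]·[CH₃COO⁻] / [CH₃COOH] = 1.7e-5.
(8.1e-5)·([CH₃COO⁻]) / (0.95) = 1.7e-5
[CH₃COO⁻] = 0.199 = 0.20 mol/L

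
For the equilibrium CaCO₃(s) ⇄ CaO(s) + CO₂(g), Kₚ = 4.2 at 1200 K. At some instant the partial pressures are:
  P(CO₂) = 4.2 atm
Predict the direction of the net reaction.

neither direction; the system is at equilibrium

(CaCO₃, CaO are pure solids — omitted from Qₚ.)
Qₚ = P(CO₂) = 4.2
Qₚ = 4.2 = Kₚ, so the system is already at equilibrium.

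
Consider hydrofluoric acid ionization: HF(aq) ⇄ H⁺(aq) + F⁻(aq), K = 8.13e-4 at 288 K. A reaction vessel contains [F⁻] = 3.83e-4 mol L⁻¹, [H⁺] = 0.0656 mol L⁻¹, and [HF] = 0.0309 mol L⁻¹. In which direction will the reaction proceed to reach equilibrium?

Q = [H⁺]·[F⁻] / [HF] = (0.0656)·(3.83e-4) / (0.0309) = 8.13e-4
Q = 8.13e-4 = K, so the system is already at equilibrium.

neither direction; the system is at equilibrium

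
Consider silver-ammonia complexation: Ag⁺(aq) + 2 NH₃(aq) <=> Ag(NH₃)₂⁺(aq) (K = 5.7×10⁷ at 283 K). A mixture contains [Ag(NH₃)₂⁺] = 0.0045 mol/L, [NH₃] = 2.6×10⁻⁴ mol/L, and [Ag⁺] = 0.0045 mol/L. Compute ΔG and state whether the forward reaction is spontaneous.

ΔG = -3.17 kJ/mol; the forward reaction is spontaneous

Q = [Ag(NH₃)₂⁺] / ([Ag⁺]·[NH₃]²) = (0.0045) / ((0.0045)·(2.6×10⁻⁴)²) = 1.48×10⁷
ΔG = RT ln(Q/K) = (8.314 J mol⁻¹ K⁻¹)(283 K) × ln(1.48×10⁷/5.7×10⁷)
   = (2.353 kJ/mol)(-1.348) = -3.17 kJ/mol
ΔG < 0, so the forward reaction is spontaneous (proceeds forward).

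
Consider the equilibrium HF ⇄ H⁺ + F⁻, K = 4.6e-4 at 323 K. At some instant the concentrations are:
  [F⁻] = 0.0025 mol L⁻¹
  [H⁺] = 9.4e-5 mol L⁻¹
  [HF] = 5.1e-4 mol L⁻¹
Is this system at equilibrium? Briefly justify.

yes, at equilibrium

Q = [H⁺]·[F⁻] / [HF] = (9.4e-5)·(0.0025) / (5.1e-4) = 4.6e-4
Q = 4.6e-4 = K; the system is at equilibrium.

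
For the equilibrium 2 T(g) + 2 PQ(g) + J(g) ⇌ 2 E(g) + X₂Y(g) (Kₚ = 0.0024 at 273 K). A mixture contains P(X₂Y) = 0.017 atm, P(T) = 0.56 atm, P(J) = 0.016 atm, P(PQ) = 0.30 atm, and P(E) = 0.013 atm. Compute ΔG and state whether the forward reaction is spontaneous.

Qₚ = P(E)²·P(X₂Y) / (P(T)²·P(PQ)²·P(J)) = (0.013)²·(0.017) / ((0.56)²·(0.30)²·(0.016)) = 0.00636
ΔG = RT ln(Qₚ/Kₚ) = (8.314 J mol⁻¹ K⁻¹)(273 K) × ln(0.00636/0.0024)
   = (2.270 kJ/mol)(0.9746) = 2.21 kJ/mol
ΔG > 0, so the forward reaction is non-spontaneous (proceeds in reverse).

ΔG = 2.21 kJ/mol; the forward reaction is non-spontaneous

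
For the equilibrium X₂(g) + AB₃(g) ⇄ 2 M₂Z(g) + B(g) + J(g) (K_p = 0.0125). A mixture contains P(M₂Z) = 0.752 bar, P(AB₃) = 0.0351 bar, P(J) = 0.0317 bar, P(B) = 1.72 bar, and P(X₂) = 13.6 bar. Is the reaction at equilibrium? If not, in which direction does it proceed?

Q_p = P(M₂Z)²·P(B)·P(J) / (P(X₂)·P(AB₃)) = (0.752)²·(1.72)·(0.0317) / ((13.6)·(0.0351)) = 0.0646
Q_p = 0.0646 > K_p = 0.0125, so the reverse reaction proceeds.

toward reactants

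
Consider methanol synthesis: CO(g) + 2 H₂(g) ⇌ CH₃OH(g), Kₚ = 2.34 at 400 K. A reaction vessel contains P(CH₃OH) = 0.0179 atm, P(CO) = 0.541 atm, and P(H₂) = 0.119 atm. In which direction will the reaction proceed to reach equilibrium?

no net change (already at equilibrium)

Qₚ = P(CH₃OH) / (P(CO)·P(H₂)²) = (0.0179) / ((0.541)·(0.119)²) = 2.34
Qₚ = 2.34 = Kₚ, so the system is already at equilibrium.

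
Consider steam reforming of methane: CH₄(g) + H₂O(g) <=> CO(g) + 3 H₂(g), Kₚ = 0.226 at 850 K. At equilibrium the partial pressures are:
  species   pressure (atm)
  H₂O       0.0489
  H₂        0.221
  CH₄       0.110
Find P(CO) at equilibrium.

At equilibrium, Kₚ = P(CO)·P(H₂)³ / (P(CH₄)·P(H₂O)) = 0.226.
(P(CO))·(0.221)³ / ((0.110)·(0.0489)) = 0.226
P(CO) = 0.113 atm

P(CO) = 0.113 atm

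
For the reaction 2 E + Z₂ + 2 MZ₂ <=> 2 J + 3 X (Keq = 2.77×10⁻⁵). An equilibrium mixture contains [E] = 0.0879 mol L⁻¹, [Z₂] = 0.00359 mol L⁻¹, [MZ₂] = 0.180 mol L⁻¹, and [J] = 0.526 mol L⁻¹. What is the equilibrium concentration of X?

At equilibrium, Keq = [J]²·[X]³ / ([E]²·[Z₂]·[MZ₂]²) = 2.77×10⁻⁵.
(0.526)²·([X])³ / ((0.0879)²·(0.00359)·(0.180)²) = 2.77×10⁻⁵
[X]³ = 9.00×10⁻¹¹ ⇒ [X] = 4.48×10⁻⁴ mol L⁻¹

[X] = 4.48×10⁻⁴ mol L⁻¹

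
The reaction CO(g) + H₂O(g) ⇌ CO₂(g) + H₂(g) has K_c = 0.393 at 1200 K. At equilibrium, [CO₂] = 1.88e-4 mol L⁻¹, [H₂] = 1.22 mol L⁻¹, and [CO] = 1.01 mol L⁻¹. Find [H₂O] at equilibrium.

At equilibrium, K_c = [CO₂]·[H₂] / ([CO]·[H₂O]) = 0.393.
(1.88e-4)·(1.22) / ((1.01)·([H₂O])) = 0.393
[H₂O] = 5.78e-4 mol L⁻¹

[H₂O] = 5.78e-4 mol L⁻¹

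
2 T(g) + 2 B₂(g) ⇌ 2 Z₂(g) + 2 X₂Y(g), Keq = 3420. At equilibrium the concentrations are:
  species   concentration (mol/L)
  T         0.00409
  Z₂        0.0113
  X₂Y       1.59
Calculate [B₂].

[B₂] = 0.0751 mol/L

At equilibrium, Keq = [Z₂]²·[X₂Y]² / ([T]²·[B₂]²) = 3420.
(0.0113)²·(1.59)² / ((0.00409)²·([B₂])²) = 3420
[B₂]² = 0.00564 ⇒ [B₂] = 0.0751 mol/L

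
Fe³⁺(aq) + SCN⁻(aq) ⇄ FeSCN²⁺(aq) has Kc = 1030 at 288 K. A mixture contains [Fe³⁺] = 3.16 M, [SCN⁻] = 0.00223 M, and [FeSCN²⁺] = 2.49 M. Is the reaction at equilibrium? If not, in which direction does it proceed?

Qc = [FeSCN²⁺] / ([Fe³⁺]·[SCN⁻]) = (2.49) / ((3.16)·(0.00223)) = 353
Qc = 353 < Kc = 1030, so the forward reaction proceeds.

forward (toward products)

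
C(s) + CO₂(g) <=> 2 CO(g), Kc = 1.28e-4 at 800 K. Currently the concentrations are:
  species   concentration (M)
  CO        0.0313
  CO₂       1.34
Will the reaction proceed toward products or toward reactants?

reverse (toward reactants)

(C is a pure solid — omitted from Qc.)
Qc = [CO]² / [CO₂] = (0.0313)² / (1.34) = 7.31e-4
Qc = 7.31e-4 > Kc = 1.28e-4, so the reverse reaction proceeds.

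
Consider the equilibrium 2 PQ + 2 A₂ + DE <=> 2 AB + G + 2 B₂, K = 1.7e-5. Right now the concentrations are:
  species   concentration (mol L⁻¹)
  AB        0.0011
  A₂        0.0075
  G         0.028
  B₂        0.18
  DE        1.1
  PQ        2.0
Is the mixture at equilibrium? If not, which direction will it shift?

no; Q < K, reaction proceeds forward

Q = [AB]²·[G]·[B₂]² / ([PQ]²·[A₂]²·[DE]) = (0.0011)²·(0.028)·(0.18)² / ((2.0)²·(0.0075)²·(1.1)) = 4.4e-6
Q = 4.4e-6 < K = 1.7e-5: net forward reaction.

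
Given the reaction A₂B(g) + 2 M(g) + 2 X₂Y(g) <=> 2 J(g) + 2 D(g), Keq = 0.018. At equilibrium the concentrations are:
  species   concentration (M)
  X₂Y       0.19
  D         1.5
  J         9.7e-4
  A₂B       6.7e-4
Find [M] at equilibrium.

At equilibrium, Keq = [J]²·[D]² / ([A₂B]·[M]²·[X₂Y]²) = 0.018.
(9.7e-4)²·(1.5)² / ((6.7e-4)·([M])²·(0.19)²) = 0.018
[M]² = 4.86 ⇒ [M] = 2.2 M

[M] = 2.2 M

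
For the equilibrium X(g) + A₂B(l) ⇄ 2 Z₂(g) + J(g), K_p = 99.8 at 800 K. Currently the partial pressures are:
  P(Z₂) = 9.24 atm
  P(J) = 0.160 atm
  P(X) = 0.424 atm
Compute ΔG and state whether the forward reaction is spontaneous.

ΔG = -7.52 kJ/mol; the forward reaction is spontaneous

(A₂B is a pure liquid — omitted from Q_p.)
Q_p = P(Z₂)²·P(J) / P(X) = (9.24)²·(0.160) / (0.424) = 32.2
ΔG = RT ln(Q_p/K_p) = (8.314 J mol⁻¹ K⁻¹)(800 K) × ln(32.2/99.8)
   = (6.651 kJ/mol)(-1.131) = -7.52 kJ/mol
ΔG < 0, so the forward reaction is spontaneous (proceeds forward).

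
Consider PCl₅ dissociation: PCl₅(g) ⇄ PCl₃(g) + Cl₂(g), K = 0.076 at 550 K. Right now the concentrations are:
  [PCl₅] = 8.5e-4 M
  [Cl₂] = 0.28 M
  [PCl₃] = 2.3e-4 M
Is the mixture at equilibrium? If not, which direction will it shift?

Q = [PCl₃]·[Cl₂] / [PCl₅] = (2.3e-4)·(0.28) / (8.5e-4) = 0.076
Q = 0.076 = K; the system is at equilibrium.

yes, at equilibrium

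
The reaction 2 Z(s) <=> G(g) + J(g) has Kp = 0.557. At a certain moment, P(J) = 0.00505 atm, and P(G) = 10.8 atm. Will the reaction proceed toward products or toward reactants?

to the right

(Z is a pure solid — omitted from Qp.)
Qp = P(G)·P(J) = (10.8)·(0.00505) = 0.0545
Qp = 0.0545 < Kp = 0.557, so the forward reaction proceeds.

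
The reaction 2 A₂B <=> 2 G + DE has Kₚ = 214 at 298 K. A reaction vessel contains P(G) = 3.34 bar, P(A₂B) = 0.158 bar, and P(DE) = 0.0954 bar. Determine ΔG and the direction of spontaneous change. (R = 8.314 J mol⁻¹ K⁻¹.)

Qₚ = P(G)²·P(DE) / P(A₂B)² = (3.34)²·(0.0954) / (0.158)² = 42.6
ΔG = RT ln(Qₚ/Kₚ) = (8.314 J mol⁻¹ K⁻¹)(298 K) × ln(42.6/214)
   = (2.478 kJ/mol)(-1.614) = -4.00 kJ/mol
ΔG < 0, so the forward reaction is spontaneous (proceeds forward).

ΔG = -4.00 kJ/mol; the forward reaction is spontaneous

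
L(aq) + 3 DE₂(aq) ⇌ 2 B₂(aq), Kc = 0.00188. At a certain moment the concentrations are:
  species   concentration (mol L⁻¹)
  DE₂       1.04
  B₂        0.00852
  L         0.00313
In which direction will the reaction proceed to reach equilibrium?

Qc = [B₂]² / ([L]·[DE₂]³) = (0.00852)² / ((0.00313)·(1.04)³) = 0.0206
Qc = 0.0206 > Kc = 0.00188, so the reverse reaction proceeds.

to the left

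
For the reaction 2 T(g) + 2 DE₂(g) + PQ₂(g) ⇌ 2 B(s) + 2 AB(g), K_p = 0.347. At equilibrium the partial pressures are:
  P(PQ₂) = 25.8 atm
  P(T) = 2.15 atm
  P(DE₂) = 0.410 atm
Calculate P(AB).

(B is a pure solid — omitted from K_p.)
At equilibrium, K_p = P(AB)² / (P(T)²·P(DE₂)²·P(PQ₂)) = 0.347.
(P(AB))² / ((2.15)²·(0.410)²·(25.8)) = 0.347
P(AB)² = 6.96 ⇒ P(AB) = 2.64 atm

P(AB) = 2.64 atm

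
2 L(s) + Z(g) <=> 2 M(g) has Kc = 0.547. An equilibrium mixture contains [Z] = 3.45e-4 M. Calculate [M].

(L is a pure solid — omitted from Kc.)
At equilibrium, Kc = [M]² / [Z] = 0.547.
([M])² / (3.45e-4) = 0.547
[M]² = 1.89e-4 ⇒ [M] = 0.0137 M

[M] = 0.0137 M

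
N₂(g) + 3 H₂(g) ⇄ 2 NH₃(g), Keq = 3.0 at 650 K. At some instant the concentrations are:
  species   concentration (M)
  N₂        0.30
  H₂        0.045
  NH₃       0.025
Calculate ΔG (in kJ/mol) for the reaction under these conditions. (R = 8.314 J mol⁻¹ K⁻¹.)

Q = [NH₃]² / ([N₂]·[H₂]³) = (0.025)² / ((0.30)·(0.045)³) = 22.9
ΔG = RT ln(Q/Keq) = (8.314 J mol⁻¹ K⁻¹)(650 K) × ln(22.9/3.0)
   = (5.404 kJ/mol)(2.033) = 11.0 kJ/mol
ΔG > 0, so the forward reaction is non-spontaneous (proceeds in reverse).

ΔG = 11.0 kJ/mol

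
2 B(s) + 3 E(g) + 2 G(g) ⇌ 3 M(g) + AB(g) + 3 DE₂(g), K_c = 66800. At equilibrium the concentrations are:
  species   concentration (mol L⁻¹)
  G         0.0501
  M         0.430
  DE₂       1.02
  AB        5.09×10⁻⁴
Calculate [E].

[E] = 0.00635 mol L⁻¹

(B is a pure solid — omitted from K_c.)
At equilibrium, K_c = [M]³·[AB]·[DE₂]³ / ([E]³·[G]²) = 66800.
(0.430)³·(5.09×10⁻⁴)·(1.02)³ / (([E])³·(0.0501)²) = 66800
[E]³ = 2.56×10⁻⁷ ⇒ [E] = 0.00635 mol L⁻¹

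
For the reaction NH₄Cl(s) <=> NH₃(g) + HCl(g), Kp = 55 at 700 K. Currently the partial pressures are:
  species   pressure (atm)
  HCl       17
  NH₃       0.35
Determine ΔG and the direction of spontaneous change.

(NH₄Cl is a pure solid — omitted from Qp.)
Qp = P(NH₃)·P(HCl) = (0.35)·(17) = 5.95
ΔG = RT ln(Qp/Kp) = (8.314 J mol⁻¹ K⁻¹)(700 K) × ln(5.95/55)
   = (5.820 kJ/mol)(-2.224) = -12.9 kJ/mol
ΔG < 0, so the forward reaction is spontaneous (proceeds forward).

ΔG = -12.9 kJ/mol; the forward reaction is spontaneous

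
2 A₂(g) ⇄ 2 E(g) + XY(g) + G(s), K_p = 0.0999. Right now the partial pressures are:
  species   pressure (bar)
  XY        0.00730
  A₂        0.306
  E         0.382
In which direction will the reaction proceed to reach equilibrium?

toward products

(G is a pure solid — omitted from Q_p.)
Q_p = P(E)²·P(XY) / P(A₂)² = (0.382)²·(0.00730) / (0.306)² = 0.0114
Q_p = 0.0114 < K_p = 0.0999, so the forward reaction proceeds.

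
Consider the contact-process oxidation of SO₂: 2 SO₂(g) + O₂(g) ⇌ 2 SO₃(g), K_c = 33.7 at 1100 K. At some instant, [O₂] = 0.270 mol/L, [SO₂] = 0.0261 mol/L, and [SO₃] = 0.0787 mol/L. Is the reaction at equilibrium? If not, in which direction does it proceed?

at equilibrium

Q_c = [SO₃]² / ([SO₂]²·[O₂]) = (0.0787)² / ((0.0261)²·(0.270)) = 33.7
Q_c = 33.7 = K_c, so the system is already at equilibrium.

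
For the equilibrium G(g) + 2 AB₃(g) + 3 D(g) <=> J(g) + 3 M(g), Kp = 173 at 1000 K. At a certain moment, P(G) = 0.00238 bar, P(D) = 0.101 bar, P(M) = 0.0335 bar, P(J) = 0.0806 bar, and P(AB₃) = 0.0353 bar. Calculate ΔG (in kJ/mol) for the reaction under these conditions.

ΔG = 14.5 kJ/mol

Qp = P(J)·P(M)³ / (P(G)·P(AB₃)²·P(D)³) = (0.0806)·(0.0335)³ / ((0.00238)·(0.0353)²·(0.101)³) = 992
ΔG = RT ln(Qp/Kp) = (8.314 J mol⁻¹ K⁻¹)(1000 K) × ln(992/173)
   = (8.314 kJ/mol)(1.746) = 14.5 kJ/mol
ΔG > 0, so the forward reaction is non-spontaneous (proceeds in reverse).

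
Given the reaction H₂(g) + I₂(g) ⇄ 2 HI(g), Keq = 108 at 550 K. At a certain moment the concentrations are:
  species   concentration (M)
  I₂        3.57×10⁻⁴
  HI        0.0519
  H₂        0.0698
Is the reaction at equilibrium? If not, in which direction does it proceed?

no net change (already at equilibrium)

Q = [HI]² / ([H₂]·[I₂]) = (0.0519)² / ((0.0698)·(3.57×10⁻⁴)) = 108
Q = 108 = Keq, so the system is already at equilibrium.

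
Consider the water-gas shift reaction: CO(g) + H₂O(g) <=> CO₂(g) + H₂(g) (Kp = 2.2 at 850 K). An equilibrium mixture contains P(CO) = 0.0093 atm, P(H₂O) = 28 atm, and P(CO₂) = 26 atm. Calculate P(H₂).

At equilibrium, Kp = P(CO₂)·P(H₂) / (P(CO)·P(H₂O)) = 2.2.
(26)·(P(H₂)) / ((0.0093)·(28)) = 2.2
P(H₂) = 0.0220 = 0.022 atm

P(H₂) = 0.022 atm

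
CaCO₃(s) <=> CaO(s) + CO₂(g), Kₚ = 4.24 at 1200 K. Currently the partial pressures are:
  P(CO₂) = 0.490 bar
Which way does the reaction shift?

in the forward direction

(CaCO₃, CaO are pure solids — omitted from Qₚ.)
Qₚ = P(CO₂) = 0.490
Qₚ = 0.490 < Kₚ = 4.24, so the forward reaction proceeds.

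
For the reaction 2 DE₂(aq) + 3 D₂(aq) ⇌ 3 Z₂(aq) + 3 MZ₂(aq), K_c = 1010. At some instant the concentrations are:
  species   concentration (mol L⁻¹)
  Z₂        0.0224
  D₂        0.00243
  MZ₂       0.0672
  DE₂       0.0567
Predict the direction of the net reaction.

Q_c = [Z₂]³·[MZ₂]³ / ([DE₂]²·[D₂]³) = (0.0224)³·(0.0672)³ / ((0.0567)²·(0.00243)³) = 73.9
Q_c = 73.9 < K_c = 1010, so the forward reaction proceeds.

forward (toward products)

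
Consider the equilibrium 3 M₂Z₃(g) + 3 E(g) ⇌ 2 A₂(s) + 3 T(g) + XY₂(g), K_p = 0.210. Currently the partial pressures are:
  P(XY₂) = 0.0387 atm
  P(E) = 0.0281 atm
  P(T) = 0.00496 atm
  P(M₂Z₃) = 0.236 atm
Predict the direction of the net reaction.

in the forward direction

(A₂ is a pure solid — omitted from Q_p.)
Q_p = P(T)³·P(XY₂) / (P(M₂Z₃)³·P(E)³) = (0.00496)³·(0.0387) / ((0.236)³·(0.0281)³) = 0.0162
Q_p = 0.0162 < K_p = 0.210, so the forward reaction proceeds.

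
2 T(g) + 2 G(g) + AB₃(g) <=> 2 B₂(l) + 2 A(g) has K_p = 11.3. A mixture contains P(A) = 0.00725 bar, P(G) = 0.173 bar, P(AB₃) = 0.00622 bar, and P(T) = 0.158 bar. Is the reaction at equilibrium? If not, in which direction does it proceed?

(B₂ is a pure liquid — omitted from Q_p.)
Q_p = P(A)² / (P(T)²·P(G)²·P(AB₃)) = (0.00725)² / ((0.158)²·(0.173)²·(0.00622)) = 11.3
Q_p = 11.3 = K_p, so the system is already at equilibrium.

neither direction; the system is at equilibrium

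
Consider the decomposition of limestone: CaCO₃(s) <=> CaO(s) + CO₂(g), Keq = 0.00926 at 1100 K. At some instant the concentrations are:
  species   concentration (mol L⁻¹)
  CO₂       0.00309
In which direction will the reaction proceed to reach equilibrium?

forward (toward products)

(CaCO₃, CaO are pure solids — omitted from Q.)
Q = [CO₂] = 0.00309
Q = 0.00309 < Keq = 0.00926, so the forward reaction proceeds.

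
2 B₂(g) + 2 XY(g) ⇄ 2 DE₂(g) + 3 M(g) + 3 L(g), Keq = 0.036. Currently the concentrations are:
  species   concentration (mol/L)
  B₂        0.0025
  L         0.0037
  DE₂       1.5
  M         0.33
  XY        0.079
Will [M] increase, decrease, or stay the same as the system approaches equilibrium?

Q = [DE₂]²·[M]³·[L]³ / ([B₂]²·[XY]²) = (1.5)²·(0.33)³·(0.0037)³ / ((0.0025)²·(0.079)²) = 0.11
Q = 0.11 > Keq = 0.036: net reverse reaction.
M is a product, so it decreases.

decrease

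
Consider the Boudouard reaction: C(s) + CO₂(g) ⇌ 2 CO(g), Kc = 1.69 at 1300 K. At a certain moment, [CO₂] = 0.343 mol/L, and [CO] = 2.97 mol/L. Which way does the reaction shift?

(C is a pure solid — omitted from Qc.)
Qc = [CO]² / [CO₂] = (2.97)² / (0.343) = 25.7
Qc = 25.7 > Kc = 1.69, so the reverse reaction proceeds.

reverse (toward reactants)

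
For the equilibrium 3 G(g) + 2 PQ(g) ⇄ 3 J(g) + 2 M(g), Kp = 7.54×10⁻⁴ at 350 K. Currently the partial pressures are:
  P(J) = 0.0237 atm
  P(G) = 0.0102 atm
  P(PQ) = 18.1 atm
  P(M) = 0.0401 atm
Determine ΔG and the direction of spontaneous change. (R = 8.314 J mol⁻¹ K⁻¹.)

Qp = P(J)³·P(M)² / (P(G)³·P(PQ)²) = (0.0237)³·(0.0401)² / ((0.0102)³·(18.1)²) = 6.16×10⁻⁵
ΔG = RT ln(Qp/Kp) = (8.314 J mol⁻¹ K⁻¹)(350 K) × ln(6.16×10⁻⁵/7.54×10⁻⁴)
   = (2.910 kJ/mol)(-2.505) = -7.29 kJ/mol
ΔG < 0, so the forward reaction is spontaneous (proceeds forward).

ΔG = -7.29 kJ/mol; the forward reaction is spontaneous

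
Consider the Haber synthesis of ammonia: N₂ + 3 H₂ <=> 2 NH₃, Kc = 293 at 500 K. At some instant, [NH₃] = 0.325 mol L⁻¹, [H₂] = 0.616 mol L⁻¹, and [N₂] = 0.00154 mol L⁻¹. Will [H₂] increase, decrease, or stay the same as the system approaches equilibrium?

stay the same

Qc = [NH₃]² / ([N₂]·[H₂]³) = (0.325)² / ((0.00154)·(0.616)³) = 293
Qc = 293 = Kc; the system is at equilibrium.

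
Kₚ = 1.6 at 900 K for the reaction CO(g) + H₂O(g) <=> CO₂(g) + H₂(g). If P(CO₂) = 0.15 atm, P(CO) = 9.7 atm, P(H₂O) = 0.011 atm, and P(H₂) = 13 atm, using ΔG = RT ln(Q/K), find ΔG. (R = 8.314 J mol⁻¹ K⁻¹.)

ΔG = 18.2 kJ/mol

Qₚ = P(CO₂)·P(H₂) / (P(CO)·P(H₂O)) = (0.15)·(13) / ((9.7)·(0.011)) = 18.3
ΔG = RT ln(Qₚ/Kₚ) = (8.314 J mol⁻¹ K⁻¹)(900 K) × ln(18.3/1.6)
   = (7.483 kJ/mol)(2.437) = 18.2 kJ/mol
ΔG > 0, so the forward reaction is non-spontaneous (proceeds in reverse).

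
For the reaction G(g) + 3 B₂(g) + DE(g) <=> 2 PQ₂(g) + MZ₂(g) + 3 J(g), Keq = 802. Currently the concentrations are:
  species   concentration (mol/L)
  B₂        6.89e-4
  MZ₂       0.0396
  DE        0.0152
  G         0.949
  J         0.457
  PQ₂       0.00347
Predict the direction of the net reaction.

Q = [PQ₂]²·[MZ₂]·[J]³ / ([G]·[B₂]³·[DE]) = (0.00347)²·(0.0396)·(0.457)³ / ((0.949)·(6.89e-4)³·(0.0152)) = 9650
Q = 9650 > Keq = 802, so the reverse reaction proceeds.

to the left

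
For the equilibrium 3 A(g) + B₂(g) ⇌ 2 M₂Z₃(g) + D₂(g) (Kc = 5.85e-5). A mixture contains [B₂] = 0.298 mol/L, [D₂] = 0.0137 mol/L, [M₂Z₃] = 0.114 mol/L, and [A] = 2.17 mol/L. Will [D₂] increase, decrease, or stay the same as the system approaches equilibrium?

Qc = [M₂Z₃]²·[D₂] / ([A]³·[B₂]) = (0.114)²·(0.0137) / ((2.17)³·(0.298)) = 5.85e-5
Qc = 5.85e-5 = Kc; the system is at equilibrium.

stay the same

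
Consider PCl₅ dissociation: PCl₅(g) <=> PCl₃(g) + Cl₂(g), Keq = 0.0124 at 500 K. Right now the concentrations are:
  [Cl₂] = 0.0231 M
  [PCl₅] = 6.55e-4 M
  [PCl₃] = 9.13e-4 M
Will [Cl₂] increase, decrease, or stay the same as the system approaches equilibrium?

Q = [PCl₃]·[Cl₂] / [PCl₅] = (9.13e-4)·(0.0231) / (6.55e-4) = 0.0322
Q = 0.0322 > Keq = 0.0124: net reverse reaction.
Cl₂ is a product, so it decreases.

decrease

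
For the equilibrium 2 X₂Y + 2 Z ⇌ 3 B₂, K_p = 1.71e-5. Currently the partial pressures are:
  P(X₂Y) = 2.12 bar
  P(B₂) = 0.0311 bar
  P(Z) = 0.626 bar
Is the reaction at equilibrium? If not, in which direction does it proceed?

no net change (already at equilibrium)

Q_p = P(B₂)³ / (P(X₂Y)²·P(Z)²) = (0.0311)³ / ((2.12)²·(0.626)²) = 1.71e-5
Q_p = 1.71e-5 = K_p, so the system is already at equilibrium.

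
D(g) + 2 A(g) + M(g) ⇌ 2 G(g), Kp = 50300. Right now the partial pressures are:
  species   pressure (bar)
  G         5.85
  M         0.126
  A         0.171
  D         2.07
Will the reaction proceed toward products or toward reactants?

in the forward direction

Qp = P(G)² / (P(D)·P(A)²·P(M)) = (5.85)² / ((2.07)·(0.171)²·(0.126)) = 4490
Qp = 4490 < Kp = 50300, so the forward reaction proceeds.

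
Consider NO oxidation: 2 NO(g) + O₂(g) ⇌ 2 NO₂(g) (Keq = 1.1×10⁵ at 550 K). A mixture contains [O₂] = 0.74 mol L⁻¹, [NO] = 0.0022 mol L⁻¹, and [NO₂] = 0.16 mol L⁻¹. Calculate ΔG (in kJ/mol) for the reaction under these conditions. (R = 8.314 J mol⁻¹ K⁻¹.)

ΔG = -12.5 kJ/mol

Q = [NO₂]² / ([NO]²·[O₂]) = (0.16)² / ((0.0022)²·(0.74)) = 7150
ΔG = RT ln(Q/Keq) = (8.314 J mol⁻¹ K⁻¹)(550 K) × ln(7150/1.1×10⁵)
   = (4.573 kJ/mol)(-2.733) = -12.5 kJ/mol
ΔG < 0, so the forward reaction is spontaneous (proceeds forward).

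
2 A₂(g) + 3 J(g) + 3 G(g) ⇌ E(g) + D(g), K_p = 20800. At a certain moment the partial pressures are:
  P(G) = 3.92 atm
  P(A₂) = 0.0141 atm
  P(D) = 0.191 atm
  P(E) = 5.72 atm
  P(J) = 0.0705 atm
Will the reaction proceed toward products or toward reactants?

in the reverse direction

Q_p = P(E)·P(D) / (P(A₂)²·P(J)³·P(G)³) = (5.72)·(0.191) / ((0.0141)²·(0.0705)³·(3.92)³) = 2.60×10⁵
Q_p = 2.60×10⁵ > K_p = 20800, so the reverse reaction proceeds.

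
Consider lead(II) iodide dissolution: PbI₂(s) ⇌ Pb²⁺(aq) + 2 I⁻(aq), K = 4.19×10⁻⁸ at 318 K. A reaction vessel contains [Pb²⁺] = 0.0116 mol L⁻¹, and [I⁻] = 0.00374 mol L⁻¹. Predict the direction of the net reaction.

(PbI₂ is a pure solid — omitted from Q.)
Q = [Pb²⁺]·[I⁻]² = (0.0116)·(0.00374)² = 1.62×10⁻⁷
Q = 1.62×10⁻⁷ > K = 4.19×10⁻⁸, so the reverse reaction proceeds.

reverse (toward reactants)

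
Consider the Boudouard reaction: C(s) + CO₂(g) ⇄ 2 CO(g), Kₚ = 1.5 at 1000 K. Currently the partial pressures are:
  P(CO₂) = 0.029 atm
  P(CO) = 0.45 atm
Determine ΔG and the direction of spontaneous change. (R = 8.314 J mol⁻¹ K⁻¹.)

ΔG = 12.8 kJ/mol; the forward reaction is non-spontaneous

(C is a pure solid — omitted from Qₚ.)
Qₚ = P(CO)² / P(CO₂) = (0.45)² / (0.029) = 6.98
ΔG = RT ln(Qₚ/Kₚ) = (8.314 J mol⁻¹ K⁻¹)(1000 K) × ln(6.98/1.5)
   = (8.314 kJ/mol)(1.538) = 12.8 kJ/mol
ΔG > 0, so the forward reaction is non-spontaneous (proceeds in reverse).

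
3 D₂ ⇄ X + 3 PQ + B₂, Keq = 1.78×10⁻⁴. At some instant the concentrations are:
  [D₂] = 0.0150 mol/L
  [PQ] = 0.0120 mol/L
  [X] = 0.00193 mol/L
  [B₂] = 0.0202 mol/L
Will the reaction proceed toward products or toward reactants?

Q = [X]·[PQ]³·[B₂] / [D₂]³ = (0.00193)·(0.0120)³·(0.0202) / (0.0150)³ = 2.00×10⁻⁵
Q = 2.00×10⁻⁵ < Keq = 1.78×10⁻⁴, so the forward reaction proceeds.

toward products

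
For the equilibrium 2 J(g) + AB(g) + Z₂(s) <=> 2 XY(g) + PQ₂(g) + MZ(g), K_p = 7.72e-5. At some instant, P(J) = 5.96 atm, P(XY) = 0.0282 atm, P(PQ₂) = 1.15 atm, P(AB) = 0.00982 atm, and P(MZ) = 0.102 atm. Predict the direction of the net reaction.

to the left

(Z₂ is a pure solid — omitted from Q_p.)
Q_p = P(XY)²·P(PQ₂)·P(MZ) / (P(J)²·P(AB)) = (0.0282)²·(1.15)·(0.102) / ((5.96)²·(0.00982)) = 2.67e-4
Q_p = 2.67e-4 > K_p = 7.72e-5, so the reverse reaction proceeds.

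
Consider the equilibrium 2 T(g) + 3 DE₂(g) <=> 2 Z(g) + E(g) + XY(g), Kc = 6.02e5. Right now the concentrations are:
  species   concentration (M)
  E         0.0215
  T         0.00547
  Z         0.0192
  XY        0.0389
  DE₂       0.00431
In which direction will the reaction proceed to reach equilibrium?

Qc = [Z]²·[E]·[XY] / ([T]²·[DE₂]³) = (0.0192)²·(0.0215)·(0.0389) / ((0.00547)²·(0.00431)³) = 1.29e5
Qc = 1.29e5 < Kc = 6.02e5, so the forward reaction proceeds.

in the forward direction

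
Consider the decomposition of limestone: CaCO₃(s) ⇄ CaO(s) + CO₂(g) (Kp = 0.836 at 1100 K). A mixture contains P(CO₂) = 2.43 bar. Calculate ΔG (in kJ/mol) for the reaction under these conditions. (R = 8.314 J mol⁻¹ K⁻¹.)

ΔG = 9.76 kJ/mol

(CaCO₃, CaO are pure solids — omitted from Qp.)
Qp = P(CO₂) = 2.43
ΔG = RT ln(Qp/Kp) = (8.314 J mol⁻¹ K⁻¹)(1100 K) × ln(2.43/0.836)
   = (9.145 kJ/mol)(1.067) = 9.76 kJ/mol
ΔG > 0, so the forward reaction is non-spontaneous (proceeds in reverse).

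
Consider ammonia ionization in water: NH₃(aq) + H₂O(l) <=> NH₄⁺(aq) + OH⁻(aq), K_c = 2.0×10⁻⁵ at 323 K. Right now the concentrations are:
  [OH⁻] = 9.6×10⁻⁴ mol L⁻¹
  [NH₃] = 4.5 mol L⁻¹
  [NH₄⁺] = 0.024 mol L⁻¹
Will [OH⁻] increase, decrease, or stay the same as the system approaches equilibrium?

increase

(H₂O is a pure liquid — omitted from Q_c.)
Q_c = [NH₄⁺]·[OH⁻] / [NH₃] = (0.024)·(9.6×10⁻⁴) / (4.5) = 5.1×10⁻⁶
Q_c = 5.1×10⁻⁶ < K_c = 2.0×10⁻⁵: net forward reaction.
OH⁻ is a product, so it increases.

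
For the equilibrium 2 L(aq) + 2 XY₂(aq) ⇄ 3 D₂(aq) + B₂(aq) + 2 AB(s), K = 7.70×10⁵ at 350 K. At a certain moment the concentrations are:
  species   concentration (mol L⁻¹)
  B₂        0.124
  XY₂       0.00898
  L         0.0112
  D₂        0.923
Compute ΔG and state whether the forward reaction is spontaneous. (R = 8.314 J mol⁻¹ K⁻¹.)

ΔG = 7.35 kJ/mol; the forward reaction is non-spontaneous

(AB is a pure solid — omitted from Q.)
Q = [D₂]³·[B₂] / ([L]²·[XY₂]²) = (0.923)³·(0.124) / ((0.0112)²·(0.00898)²) = 9.64×10⁶
ΔG = RT ln(Q/K) = (8.314 J mol⁻¹ K⁻¹)(350 K) × ln(9.64×10⁶/7.70×10⁵)
   = (2.910 kJ/mol)(2.527) = 7.35 kJ/mol
ΔG > 0, so the forward reaction is non-spontaneous (proceeds in reverse).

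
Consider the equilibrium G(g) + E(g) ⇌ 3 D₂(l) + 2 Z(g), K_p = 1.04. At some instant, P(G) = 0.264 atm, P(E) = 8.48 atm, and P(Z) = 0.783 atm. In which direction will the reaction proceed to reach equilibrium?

to the right

(D₂ is a pure liquid — omitted from Q_p.)
Q_p = P(Z)² / (P(G)·P(E)) = (0.783)² / ((0.264)·(8.48)) = 0.274
Q_p = 0.274 < K_p = 1.04, so the forward reaction proceeds.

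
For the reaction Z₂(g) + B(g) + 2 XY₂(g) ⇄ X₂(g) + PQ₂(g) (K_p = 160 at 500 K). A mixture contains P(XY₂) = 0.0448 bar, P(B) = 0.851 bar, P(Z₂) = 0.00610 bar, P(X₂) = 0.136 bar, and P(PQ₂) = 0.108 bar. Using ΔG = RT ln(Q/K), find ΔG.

Q_p = P(X₂)·P(PQ₂) / (P(Z₂)·P(B)·P(XY₂)²) = (0.136)·(0.108) / ((0.00610)·(0.851)·(0.0448)²) = 1410
ΔG = RT ln(Q_p/K_p) = (8.314 J mol⁻¹ K⁻¹)(500 K) × ln(1410/160)
   = (4.157 kJ/mol)(2.176) = 9.05 kJ/mol
ΔG > 0, so the forward reaction is non-spontaneous (proceeds in reverse).

ΔG = 9.05 kJ/mol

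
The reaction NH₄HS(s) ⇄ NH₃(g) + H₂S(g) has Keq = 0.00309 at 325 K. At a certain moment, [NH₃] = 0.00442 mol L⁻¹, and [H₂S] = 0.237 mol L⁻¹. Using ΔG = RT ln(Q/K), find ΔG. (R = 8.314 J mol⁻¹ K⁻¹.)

ΔG = -2.92 kJ/mol

(NH₄HS is a pure solid — omitted from Q.)
Q = [NH₃]·[H₂S] = (0.00442)·(0.237) = 0.00105
ΔG = RT ln(Q/Keq) = (8.314 J mol⁻¹ K⁻¹)(325 K) × ln(0.00105/0.00309)
   = (2.702 kJ/mol)(-1.079) = -2.92 kJ/mol
ΔG < 0, so the forward reaction is spontaneous (proceeds forward).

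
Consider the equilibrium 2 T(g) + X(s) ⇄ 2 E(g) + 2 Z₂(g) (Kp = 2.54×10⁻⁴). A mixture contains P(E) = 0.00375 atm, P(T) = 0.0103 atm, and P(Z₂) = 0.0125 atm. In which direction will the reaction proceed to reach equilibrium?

toward products

(X is a pure solid — omitted from Qp.)
Qp = P(E)²·P(Z₂)² / P(T)² = (0.00375)²·(0.0125)² / (0.0103)² = 2.07×10⁻⁵
Qp = 2.07×10⁻⁵ < Kp = 2.54×10⁻⁴, so the forward reaction proceeds.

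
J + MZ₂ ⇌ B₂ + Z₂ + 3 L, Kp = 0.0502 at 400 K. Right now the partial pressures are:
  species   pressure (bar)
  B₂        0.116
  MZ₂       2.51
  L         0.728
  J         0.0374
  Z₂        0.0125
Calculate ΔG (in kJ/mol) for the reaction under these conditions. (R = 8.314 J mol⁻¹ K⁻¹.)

Qp = P(B₂)·P(Z₂)·P(L)³ / (P(J)·P(MZ₂)) = (0.116)·(0.0125)·(0.728)³ / ((0.0374)·(2.51)) = 0.00596
ΔG = RT ln(Qp/Kp) = (8.314 J mol⁻¹ K⁻¹)(400 K) × ln(0.00596/0.0502)
   = (3.326 kJ/mol)(-2.131) = -7.09 kJ/mol
ΔG < 0, so the forward reaction is spontaneous (proceeds forward).

ΔG = -7.09 kJ/mol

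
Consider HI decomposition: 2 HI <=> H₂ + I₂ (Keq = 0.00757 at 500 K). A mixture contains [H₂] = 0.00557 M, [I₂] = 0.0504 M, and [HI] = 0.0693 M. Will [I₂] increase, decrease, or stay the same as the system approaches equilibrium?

decrease

Q = [H₂]·[I₂] / [HI]² = (0.00557)·(0.0504) / (0.0693)² = 0.0585
Q = 0.0585 > Keq = 0.00757: net reverse reaction.
I₂ is a product, so it decreases.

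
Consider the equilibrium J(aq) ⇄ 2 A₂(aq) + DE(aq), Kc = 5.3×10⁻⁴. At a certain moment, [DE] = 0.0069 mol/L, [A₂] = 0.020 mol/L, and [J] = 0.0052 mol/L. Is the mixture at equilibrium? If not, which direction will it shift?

Qc = [A₂]²·[DE] / [J] = (0.020)²·(0.0069) / (0.0052) = 5.3×10⁻⁴
Qc = 5.3×10⁻⁴ = Kc; the system is at equilibrium.

yes, at equilibrium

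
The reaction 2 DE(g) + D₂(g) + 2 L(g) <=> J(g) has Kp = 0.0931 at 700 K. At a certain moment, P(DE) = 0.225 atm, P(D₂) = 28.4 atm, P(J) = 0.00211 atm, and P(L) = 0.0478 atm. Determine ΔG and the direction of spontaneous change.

ΔG = 11.2 kJ/mol; the forward reaction is non-spontaneous

Qp = P(J) / (P(DE)²·P(D₂)·P(L)²) = (0.00211) / ((0.225)²·(28.4)·(0.0478)²) = 0.642
ΔG = RT ln(Qp/Kp) = (8.314 J mol⁻¹ K⁻¹)(700 K) × ln(0.642/0.0931)
   = (5.820 kJ/mol)(1.931) = 11.2 kJ/mol
ΔG > 0, so the forward reaction is non-spontaneous (proceeds in reverse).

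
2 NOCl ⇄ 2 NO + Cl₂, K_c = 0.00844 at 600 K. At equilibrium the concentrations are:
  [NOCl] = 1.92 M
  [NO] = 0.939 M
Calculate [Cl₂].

At equilibrium, K_c = [NO]²·[Cl₂] / [NOCl]² = 0.00844.
(0.939)²·([Cl₂]) / (1.92)² = 0.00844
[Cl₂] = 0.0353 M

[Cl₂] = 0.0353 M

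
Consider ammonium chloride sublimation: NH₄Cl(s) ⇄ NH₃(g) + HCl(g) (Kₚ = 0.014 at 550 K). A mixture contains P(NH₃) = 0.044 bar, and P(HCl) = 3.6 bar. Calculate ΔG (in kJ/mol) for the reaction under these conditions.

ΔG = 11.1 kJ/mol

(NH₄Cl is a pure solid — omitted from Qₚ.)
Qₚ = P(NH₃)·P(HCl) = (0.044)·(3.6) = 0.158
ΔG = RT ln(Qₚ/Kₚ) = (8.314 J mol⁻¹ K⁻¹)(550 K) × ln(0.158/0.014)
   = (4.573 kJ/mol)(2.424) = 11.1 kJ/mol
ΔG > 0, so the forward reaction is non-spontaneous (proceeds in reverse).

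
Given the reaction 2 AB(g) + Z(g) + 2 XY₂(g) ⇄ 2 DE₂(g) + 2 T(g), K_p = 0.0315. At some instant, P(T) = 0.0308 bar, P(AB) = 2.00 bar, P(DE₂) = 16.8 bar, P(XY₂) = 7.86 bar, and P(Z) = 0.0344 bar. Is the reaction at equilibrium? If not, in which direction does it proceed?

Q_p = P(DE₂)²·P(T)² / (P(AB)²·P(Z)·P(XY₂)²) = (16.8)²·(0.0308)² / ((2.00)²·(0.0344)·(7.86)²) = 0.0315
Q_p = 0.0315 = K_p, so the system is already at equilibrium.

neither direction; the system is at equilibrium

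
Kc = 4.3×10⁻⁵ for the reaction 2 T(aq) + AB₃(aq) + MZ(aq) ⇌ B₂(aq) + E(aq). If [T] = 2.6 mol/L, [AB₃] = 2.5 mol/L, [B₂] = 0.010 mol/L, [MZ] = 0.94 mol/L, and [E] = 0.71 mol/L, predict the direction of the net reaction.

toward reactants

Qc = [B₂]·[E] / ([T]²·[AB₃]·[MZ]) = (0.010)·(0.71) / ((2.6)²·(2.5)·(0.94)) = 4.5×10⁻⁴
Qc = 4.5×10⁻⁴ > Kc = 4.3×10⁻⁵, so the reverse reaction proceeds.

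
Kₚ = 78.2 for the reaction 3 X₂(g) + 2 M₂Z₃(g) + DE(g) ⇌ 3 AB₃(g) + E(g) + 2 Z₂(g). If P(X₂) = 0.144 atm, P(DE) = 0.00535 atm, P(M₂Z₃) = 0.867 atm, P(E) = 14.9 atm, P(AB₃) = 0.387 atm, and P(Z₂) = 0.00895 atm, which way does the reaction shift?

Qₚ = P(AB₃)³·P(E)·P(Z₂)² / (P(X₂)³·P(M₂Z₃)²·P(DE)) = (0.387)³·(14.9)·(0.00895)² / ((0.144)³·(0.867)²·(0.00535)) = 5.76
Qₚ = 5.76 < Kₚ = 78.2, so the forward reaction proceeds.

forward (toward products)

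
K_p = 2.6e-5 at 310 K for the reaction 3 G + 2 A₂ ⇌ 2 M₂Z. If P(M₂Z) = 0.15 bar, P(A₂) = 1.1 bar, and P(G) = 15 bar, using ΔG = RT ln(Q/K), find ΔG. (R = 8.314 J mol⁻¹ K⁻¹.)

ΔG = -4.00 kJ/mol

Q_p = P(M₂Z)² / (P(G)³·P(A₂)²) = (0.15)² / ((15)³·(1.1)²) = 5.51e-6
ΔG = RT ln(Q_p/K_p) = (8.314 J mol⁻¹ K⁻¹)(310 K) × ln(5.51e-6/2.6e-5)
   = (2.577 kJ/mol)(-1.552) = -4.00 kJ/mol
ΔG < 0, so the forward reaction is spontaneous (proceeds forward).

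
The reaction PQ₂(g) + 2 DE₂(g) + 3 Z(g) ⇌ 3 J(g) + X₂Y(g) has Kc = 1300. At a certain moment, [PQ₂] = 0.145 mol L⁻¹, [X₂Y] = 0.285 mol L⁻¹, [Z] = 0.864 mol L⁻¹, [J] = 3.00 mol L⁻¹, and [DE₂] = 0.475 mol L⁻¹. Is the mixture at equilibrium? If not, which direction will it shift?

Qc = [J]³·[X₂Y] / ([PQ₂]·[DE₂]²·[Z]³) = (3.00)³·(0.285) / ((0.145)·(0.475)²·(0.864)³) = 365
Qc = 365 < Kc = 1300: net forward reaction.

no; Q < K, reaction proceeds forward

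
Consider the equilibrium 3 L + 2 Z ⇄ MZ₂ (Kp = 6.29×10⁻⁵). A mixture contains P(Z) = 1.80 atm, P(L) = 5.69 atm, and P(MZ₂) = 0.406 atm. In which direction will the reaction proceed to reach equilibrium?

Qp = P(MZ₂) / (P(L)³·P(Z)²) = (0.406) / ((5.69)³·(1.80)²) = 6.80×10⁻⁴
Qp = 6.80×10⁻⁴ > Kp = 6.29×10⁻⁵, so the reverse reaction proceeds.

to the left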